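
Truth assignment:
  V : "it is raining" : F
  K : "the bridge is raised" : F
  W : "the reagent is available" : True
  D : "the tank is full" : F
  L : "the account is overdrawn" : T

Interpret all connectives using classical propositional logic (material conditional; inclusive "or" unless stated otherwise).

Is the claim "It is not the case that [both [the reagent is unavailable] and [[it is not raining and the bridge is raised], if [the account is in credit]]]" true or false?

true

Parsed as not (not W and (not L -> (not V and K)))

not W = not True = False
not L = not True = False
not V = not False = True
not V and K = True and False = False
not L -> (not V and K) = False -> False = True
not W and (not L -> (not V and K)) = False and True = False
not (not W and (not L -> (not V and K))) = not False = True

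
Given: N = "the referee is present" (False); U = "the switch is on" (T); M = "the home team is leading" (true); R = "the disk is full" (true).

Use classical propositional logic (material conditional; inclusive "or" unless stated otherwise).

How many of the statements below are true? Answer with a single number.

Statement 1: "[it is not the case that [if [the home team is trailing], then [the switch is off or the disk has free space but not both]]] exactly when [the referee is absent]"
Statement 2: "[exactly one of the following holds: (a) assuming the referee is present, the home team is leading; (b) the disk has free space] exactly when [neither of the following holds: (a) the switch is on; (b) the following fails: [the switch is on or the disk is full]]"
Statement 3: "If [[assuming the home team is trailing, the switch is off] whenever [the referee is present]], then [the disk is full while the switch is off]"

0

Statement 1: This is not (not M -> (not U xor not R)) iff not N.

not M = not True = False
not U = not True = False
not R = not True = False
not U xor not R = False xor False = False
not M -> (not U xor not R) = False -> False = True
not (not M -> (not U xor not R)) = not True = False
not N = not False = True
not (not M -> (not U xor not R)) iff not N = False iff True = False
Hence Statement 1 is false.

Statement 2: Formalization: ((N -> M) xor not R) iff (U nor not (U or R))

N -> M = False -> True = True
not R = not True = False
(N -> M) xor not R = True xor False = True
U or R = True or True = True
not (U or R) = not True = False
U nor not (U or R) = True nor False = False
((N -> M) xor not R) iff (U nor not (U or R)) = True iff False = False
Hence Statement 2 is false.

Statement 3: Parsed as (N -> (not M -> not U)) -> (R and not U)

not M = not True = False
not U = not True = False
not M -> not U = False -> False = True
N -> (not M -> not U) = False -> True = True
not U = not True = False
R and not U = True and False = False
(N -> (not M -> not U)) -> (R and not U) = True -> False = False
So Statement 3 is false.

Count: 0.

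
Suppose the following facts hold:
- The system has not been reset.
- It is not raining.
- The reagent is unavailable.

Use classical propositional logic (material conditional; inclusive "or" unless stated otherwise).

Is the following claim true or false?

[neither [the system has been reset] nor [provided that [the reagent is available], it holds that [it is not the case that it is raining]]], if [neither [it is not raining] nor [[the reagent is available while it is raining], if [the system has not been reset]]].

The statement is true.

Let N = "it is raining" (False), Q = "the system has been reset" (False), G = "the reagent is available" (False).
In symbols: (not N nor (not Q -> (G and N))) -> (Q nor (G -> not N))

not N = not False = True
not Q = not False = True
G and N = False and False = False
not Q -> (G and N) = True -> False = False
not N nor (not Q -> (G and N)) = True nor False = False
not N = not False = True
G -> not N = False -> True = True
Q nor (G -> not N) = False nor True = False
(not N nor (not Q -> (G and N))) -> (Q nor (G -> not N)) = False -> False = True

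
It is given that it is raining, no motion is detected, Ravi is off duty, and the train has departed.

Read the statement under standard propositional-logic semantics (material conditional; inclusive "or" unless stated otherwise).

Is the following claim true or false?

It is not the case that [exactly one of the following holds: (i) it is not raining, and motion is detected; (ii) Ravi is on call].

true

Let P = "it is raining" (T), Q = "motion is detected" (F), R = "Ravi is on call" (F).
Formalization: ¬((¬P ∧ Q) ⊕ R)

¬P = ¬T = F
¬P ∧ Q = F ∧ F = F
(¬P ∧ Q) ⊕ R = F ⊕ F = F
¬((¬P ∧ Q) ⊕ R) = ¬F = T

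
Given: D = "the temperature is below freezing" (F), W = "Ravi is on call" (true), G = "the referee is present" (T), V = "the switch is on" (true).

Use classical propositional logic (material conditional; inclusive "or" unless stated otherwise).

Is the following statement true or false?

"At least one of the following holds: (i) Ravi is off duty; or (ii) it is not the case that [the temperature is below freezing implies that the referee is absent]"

The statement is false.

This is not W or not (D -> not G).

not W = not True = False
not G = not True = False
D -> not G = False -> False = True
not (D -> not G) = not True = False
not W or not (D -> not G) = False or False = False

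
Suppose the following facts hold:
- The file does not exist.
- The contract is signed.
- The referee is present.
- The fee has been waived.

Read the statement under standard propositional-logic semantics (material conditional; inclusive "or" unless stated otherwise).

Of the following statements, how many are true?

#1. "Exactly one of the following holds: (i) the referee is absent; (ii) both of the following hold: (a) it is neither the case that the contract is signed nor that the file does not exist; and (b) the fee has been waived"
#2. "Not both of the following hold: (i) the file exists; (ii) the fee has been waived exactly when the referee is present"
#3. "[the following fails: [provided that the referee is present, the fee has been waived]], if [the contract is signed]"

Let W = "the referee is present" (True), L = "the contract is signed" (True), K = "the file exists" (False), V = "the fee has been waived" (True).

#1: This is not W xor ((L nor not K) and V).

not W = not True = False
not K = not False = True
L nor not K = True nor True = False
(L nor not K) and V = False and True = False
not W xor ((L nor not K) and V) = False xor False = False
Thus #1 is false.

#2: In symbols: K nand (V iff W)

V iff W = True iff True = True
K nand (V iff W) = False nand True = True
So #2 is true.

#3: In symbols: L -> not (W -> V)

W -> V = True -> True = True
not (W -> V) = not True = False
L -> not (W -> V) = True -> False = False
So #3 is false.

True statements: 1 (#2).

1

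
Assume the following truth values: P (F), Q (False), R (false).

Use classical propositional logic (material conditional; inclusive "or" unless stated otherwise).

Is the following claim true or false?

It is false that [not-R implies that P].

True

Values: R=F, P=F.
Parsed as ¬(¬R → P)

¬R = ¬F = T
¬R → P = T → F = F
¬(¬R → P) = ¬F = T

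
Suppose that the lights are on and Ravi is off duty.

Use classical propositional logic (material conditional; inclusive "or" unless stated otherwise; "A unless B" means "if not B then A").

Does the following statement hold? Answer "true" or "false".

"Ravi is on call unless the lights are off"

Let S = "Ravi is on call" (F), N = "the lights are on" (T).
In symbols: S | ~N

~N = ~T = F
S | ~N = F | F = F

False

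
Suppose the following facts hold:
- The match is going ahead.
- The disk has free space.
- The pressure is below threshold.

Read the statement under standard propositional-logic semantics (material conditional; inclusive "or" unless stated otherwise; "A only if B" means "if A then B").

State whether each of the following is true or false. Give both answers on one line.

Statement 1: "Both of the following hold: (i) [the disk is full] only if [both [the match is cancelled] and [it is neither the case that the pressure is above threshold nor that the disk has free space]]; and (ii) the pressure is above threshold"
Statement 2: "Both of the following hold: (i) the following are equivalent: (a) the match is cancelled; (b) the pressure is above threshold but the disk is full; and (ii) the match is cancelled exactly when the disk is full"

Let K = "the disk is full" (F), D = "the match is cancelled" (F), W = "the pressure is above threshold" (F).

Statement 1: Parsed as (K → (D ∧ (W ↓ ¬K))) ∧ W

¬K = ¬F = T
W ↓ ¬K = F ↓ T = F
D ∧ (W ↓ ¬K) = F ∧ F = F
K → (D ∧ (W ↓ ¬K)) = F → F = T
(K → (D ∧ (W ↓ ¬K))) ∧ W = T ∧ F = F
So Statement 1 is false.

Statement 2: Formalization: (D ↔ (W ∧ K)) ∧ (D ↔ K)

W ∧ K = F ∧ F = F
D ↔ (W ∧ K) = F ↔ F = T
D ↔ K = F ↔ F = T
(D ↔ (W ∧ K)) ∧ (D ↔ K) = T ∧ T = T
Thus Statement 2 is true.

Statement 1 False / Statement 2 True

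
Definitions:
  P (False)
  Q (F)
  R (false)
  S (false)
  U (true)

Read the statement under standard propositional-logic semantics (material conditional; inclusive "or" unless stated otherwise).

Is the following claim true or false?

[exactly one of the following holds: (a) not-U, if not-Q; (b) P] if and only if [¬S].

False

Values: Q=False, U=True, P=False, S=False.
Formalization: ((not Q -> not U) xor P) iff not S

not Q = not False = True
not U = not True = False
not Q -> not U = True -> False = False
(not Q -> not U) xor P = False xor False = False
not S = not False = True
((not Q -> not U) xor P) iff not S = False iff True = False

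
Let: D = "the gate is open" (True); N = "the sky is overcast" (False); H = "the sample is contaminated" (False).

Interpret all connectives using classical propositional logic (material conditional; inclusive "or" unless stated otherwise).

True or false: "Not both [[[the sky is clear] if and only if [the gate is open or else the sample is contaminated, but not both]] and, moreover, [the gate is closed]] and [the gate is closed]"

Values: N=False, D=True, H=False.
This is ((not N iff (D xor H)) and not D) nand not D.

not N = not False = True
D xor H = True xor False = True
not N iff (D xor H) = True iff True = True
not D = not True = False
(not N iff (D xor H)) and not D = True and False = False
not D = not True = False
((not N iff (D xor H)) and not D) nand not D = False nand False = True

true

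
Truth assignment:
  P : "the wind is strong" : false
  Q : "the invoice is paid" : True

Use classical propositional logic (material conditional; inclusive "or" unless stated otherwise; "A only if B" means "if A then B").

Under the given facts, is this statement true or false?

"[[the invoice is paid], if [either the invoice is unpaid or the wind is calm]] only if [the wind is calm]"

True.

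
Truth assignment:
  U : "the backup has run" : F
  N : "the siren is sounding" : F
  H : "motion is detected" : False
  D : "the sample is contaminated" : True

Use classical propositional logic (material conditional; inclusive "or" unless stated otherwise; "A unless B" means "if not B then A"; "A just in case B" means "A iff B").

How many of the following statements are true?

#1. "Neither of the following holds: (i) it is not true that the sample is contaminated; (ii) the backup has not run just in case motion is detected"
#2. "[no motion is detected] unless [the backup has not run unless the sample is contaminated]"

2

#1: In symbols: not D nor (not U iff H)

not D = not True = False
not U = not False = True
not U iff H = True iff False = False
not D nor (not U iff H) = False nor False = True
Hence #1 is true.

#2: Formalization: not H or (not U or D)

not H = not False = True
not U = not False = True
not U or D = True or True = True
not H or (not U or D) = True or True = True
So #2 is true.

Count: 2.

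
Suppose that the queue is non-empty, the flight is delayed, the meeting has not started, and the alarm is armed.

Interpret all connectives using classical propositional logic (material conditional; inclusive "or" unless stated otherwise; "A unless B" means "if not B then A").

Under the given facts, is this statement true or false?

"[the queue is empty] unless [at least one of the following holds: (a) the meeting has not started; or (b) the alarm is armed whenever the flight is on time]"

True

Let P = "the queue is empty" (F), R = "the meeting has started" (F), Q = "the flight is delayed" (T), S = "the alarm is armed" (T).
Formalization: P | (~R | (~Q -> S))

~R = ~F = T
~Q = ~T = F
~Q -> S = F -> T = T
~R | (~Q -> S) = T | T = T
P | (~R | (~Q -> S)) = F | T = T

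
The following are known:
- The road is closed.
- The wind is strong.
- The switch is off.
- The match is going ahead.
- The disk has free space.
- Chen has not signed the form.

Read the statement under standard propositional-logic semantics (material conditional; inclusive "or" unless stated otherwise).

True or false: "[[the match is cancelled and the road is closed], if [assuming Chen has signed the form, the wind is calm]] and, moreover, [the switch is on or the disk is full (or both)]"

False.

Let V = "Chen has signed the form" (F), S = "the wind is strong" (T), H = "the match is cancelled" (F), N = "the road is closed" (T), M = "the switch is on" (F), G = "the disk is full" (F).
Parsed as ((V → ¬S) → (H ∧ N)) ∧ (M ∨ G)

¬S = ¬T = F
V → ¬S = F → F = T
H ∧ N = F ∧ T = F
(V → ¬S) → (H ∧ N) = T → F = F
M ∨ G = F ∨ F = F
((V → ¬S) → (H ∧ N)) ∧ (M ∨ G) = F ∧ F = F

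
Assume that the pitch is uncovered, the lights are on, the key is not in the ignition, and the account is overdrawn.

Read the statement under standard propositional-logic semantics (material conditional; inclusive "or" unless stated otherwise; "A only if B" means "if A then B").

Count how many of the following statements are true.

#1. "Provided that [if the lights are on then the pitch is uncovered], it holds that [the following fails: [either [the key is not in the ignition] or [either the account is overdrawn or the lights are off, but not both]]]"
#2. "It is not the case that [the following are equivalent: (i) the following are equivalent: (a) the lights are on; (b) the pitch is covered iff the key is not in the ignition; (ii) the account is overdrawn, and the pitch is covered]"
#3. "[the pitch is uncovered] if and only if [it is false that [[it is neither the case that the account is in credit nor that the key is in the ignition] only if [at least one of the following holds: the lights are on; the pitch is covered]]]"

0

Let W = "the lights are on" (True), U = "the pitch is covered" (False), D = "the key is in the ignition" (False), S = "the account is overdrawn" (True).

#1: Formalization: (W -> not U) -> not (not D or (S xor not W))

not U = not False = True
W -> not U = True -> True = True
not D = not False = True
not W = not True = False
S xor not W = True xor False = True
not D or (S xor not W) = True or True = True
not (not D or (S xor not W)) = not True = False
(W -> not U) -> not (not D or (S xor not W)) = True -> False = False
Thus #1 is false.

#2: Formalization: not ((W iff (U iff not D)) iff (S and U))

not D = not False = True
U iff not D = False iff True = False
W iff (U iff not D) = True iff False = False
S and U = True and False = False
(W iff (U iff not D)) iff (S and U) = False iff False = True
not ((W iff (U iff not D)) iff (S and U)) = not True = False
Thus #2 is false.

#3: Formalization: not U iff not ((not S nor D) -> (W or U))

not U = not False = True
not S = not True = False
not S nor D = False nor False = True
W or U = True or False = True
(not S nor D) -> (W or U) = True -> True = True
not ((not S nor D) -> (W or U)) = not True = False
not U iff not ((not S nor D) -> (W or U)) = True iff False = False
Thus #3 is false.

0 of the 3 statements are true (none).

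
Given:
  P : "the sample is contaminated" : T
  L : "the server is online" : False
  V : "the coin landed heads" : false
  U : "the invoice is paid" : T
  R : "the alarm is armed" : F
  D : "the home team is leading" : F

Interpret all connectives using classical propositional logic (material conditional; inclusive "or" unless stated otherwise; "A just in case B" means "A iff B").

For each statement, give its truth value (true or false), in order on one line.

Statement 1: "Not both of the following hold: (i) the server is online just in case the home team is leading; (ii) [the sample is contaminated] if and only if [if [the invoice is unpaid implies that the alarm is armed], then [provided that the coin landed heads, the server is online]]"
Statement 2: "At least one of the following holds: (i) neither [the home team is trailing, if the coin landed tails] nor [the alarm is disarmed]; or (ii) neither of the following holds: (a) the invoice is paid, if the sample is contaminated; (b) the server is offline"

Statement 1: This is (L iff D) nand (P iff ((not U -> R) -> (V -> L))).

L iff D = False iff False = True
not U = not True = False
not U -> R = False -> False = True
V -> L = False -> False = True
(not U -> R) -> (V -> L) = True -> True = True
P iff ((not U -> R) -> (V -> L)) = True iff True = True
(L iff D) nand (P iff ((not U -> R) -> (V -> L))) = True nand True = False
Hence Statement 1 is false.

Statement 2: Formalization: ((not V -> not D) nor not R) or ((P -> U) nor not L)

not V = not False = True
not D = not False = True
not V -> not D = True -> True = True
not R = not False = True
(not V -> not D) nor not R = True nor True = False
P -> U = True -> True = True
not L = not False = True
(P -> U) nor not L = True nor True = False
((not V -> not D) nor not R) or ((P -> U) nor not L) = False or False = False
Thus Statement 2 is false.

Statement 1 false / Statement 2 false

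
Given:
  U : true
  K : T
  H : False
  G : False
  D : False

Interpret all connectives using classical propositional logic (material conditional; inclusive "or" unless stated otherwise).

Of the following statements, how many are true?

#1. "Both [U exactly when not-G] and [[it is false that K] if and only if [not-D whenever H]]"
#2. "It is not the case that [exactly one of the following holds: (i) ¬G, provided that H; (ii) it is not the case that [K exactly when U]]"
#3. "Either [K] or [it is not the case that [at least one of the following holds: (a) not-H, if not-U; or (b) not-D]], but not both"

1

#1: Parsed as (U <-> ~G) & (~K <-> (H -> ~D))

~G = ~F = T
U <-> ~G = T <-> T = T
~K = ~T = F
~D = ~F = T
H -> ~D = F -> T = T
~K <-> (H -> ~D) = F <-> T = F
(U <-> ~G) & (~K <-> (H -> ~D)) = T & F = F
Hence #1 is false.

#2: Formalization: ~((H -> ~G) xor ~(K <-> U))

~G = ~F = T
H -> ~G = F -> T = T
K <-> U = T <-> T = T
~(K <-> U) = ~T = F
(H -> ~G) xor ~(K <-> U) = T xor F = T
~((H -> ~G) xor ~(K <-> U)) = ~T = F
Thus #2 is false.

#3: This is K xor ~((~U -> ~H) | ~D).

~U = ~T = F
~H = ~F = T
~U -> ~H = F -> T = T
~D = ~F = T
(~U -> ~H) | ~D = T | T = T
~((~U -> ~H) | ~D) = ~T = F
K xor ~((~U -> ~H) | ~D) = T xor F = T
Thus #3 is true.

1 of the 3 statements is true.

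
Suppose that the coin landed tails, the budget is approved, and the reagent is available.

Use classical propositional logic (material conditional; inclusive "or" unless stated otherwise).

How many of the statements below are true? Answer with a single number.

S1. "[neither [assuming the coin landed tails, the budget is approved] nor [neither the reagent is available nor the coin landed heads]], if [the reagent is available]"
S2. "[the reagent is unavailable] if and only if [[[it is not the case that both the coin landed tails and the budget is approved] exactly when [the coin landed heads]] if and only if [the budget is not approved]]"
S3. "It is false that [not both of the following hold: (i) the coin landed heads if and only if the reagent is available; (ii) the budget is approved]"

Let V = "the reagent is available" (T), R = "the coin landed heads" (F), G = "the budget is approved" (T).

S1: Formalization: V → ((¬R → G) ↓ (V ↓ R))

¬R = ¬F = T
¬R → G = T → T = T
V ↓ R = T ↓ F = F
(¬R → G) ↓ (V ↓ R) = T ↓ F = F
V → ((¬R → G) ↓ (V ↓ R)) = T → F = F
So S1 is false.

S2: In symbols: ¬V ↔ (((¬R ↑ G) ↔ R) ↔ ¬G)

¬V = ¬T = F
¬R = ¬F = T
¬R ↑ G = T ↑ T = F
(¬R ↑ G) ↔ R = F ↔ F = T
¬G = ¬T = F
((¬R ↑ G) ↔ R) ↔ ¬G = T ↔ F = F
¬V ↔ (((¬R ↑ G) ↔ R) ↔ ¬G) = F ↔ F = T
Thus S2 is true.

S3: Formalization: ¬((R ↔ V) ↑ G)

R ↔ V = F ↔ T = F
(R ↔ V) ↑ G = F ↑ T = T
¬((R ↔ V) ↑ G) = ¬T = F
So S3 is false.

True statements: 1 (S2).

1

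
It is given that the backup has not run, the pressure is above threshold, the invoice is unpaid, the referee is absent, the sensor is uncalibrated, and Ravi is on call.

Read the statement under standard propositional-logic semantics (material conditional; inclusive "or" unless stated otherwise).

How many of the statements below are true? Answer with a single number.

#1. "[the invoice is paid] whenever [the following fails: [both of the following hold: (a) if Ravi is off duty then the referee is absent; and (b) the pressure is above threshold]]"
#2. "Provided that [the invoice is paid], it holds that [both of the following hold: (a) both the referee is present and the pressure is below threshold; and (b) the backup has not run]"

Let V = "Ravi is on call" (T), S = "the referee is present" (F), Q = "the pressure is above threshold" (T), R = "the invoice is paid" (F), P = "the backup has run" (F).

#1: In symbols: ~((~V -> ~S) & Q) -> R

~V = ~T = F
~S = ~F = T
~V -> ~S = F -> T = T
(~V -> ~S) & Q = T & T = T
~((~V -> ~S) & Q) = ~T = F
~((~V -> ~S) & Q) -> R = F -> F = T
So #1 is true.

#2: Formalization: R -> ((S & ~Q) & ~P)

~Q = ~T = F
S & ~Q = F & F = F
~P = ~F = T
(S & ~Q) & ~P = F & T = F
R -> ((S & ~Q) & ~P) = F -> F = T
Hence #2 is true.

Count: 2.

2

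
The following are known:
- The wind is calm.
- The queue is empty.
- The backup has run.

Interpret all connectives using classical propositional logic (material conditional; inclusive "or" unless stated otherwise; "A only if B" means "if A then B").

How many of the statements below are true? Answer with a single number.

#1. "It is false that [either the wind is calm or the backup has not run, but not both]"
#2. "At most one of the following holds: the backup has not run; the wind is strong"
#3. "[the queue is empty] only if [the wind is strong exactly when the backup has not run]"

2

Let V = "the wind is strong" (False), K = "the backup has run" (True), W = "the queue is empty" (True).

#1: In symbols: not (not V xor not K)

not V = not False = True
not K = not True = False
not V xor not K = True xor False = True
not (not V xor not K) = not True = False
Hence #1 is false.

#2: Formalization: not K nand V

not K = not True = False
not K nand V = False nand False = True
Hence #2 is true.

#3: In symbols: W -> (V iff not K)

not K = not True = False
V iff not K = False iff False = True
W -> (V iff not K) = True -> True = True
Hence #3 is true.

True statements: 2 (#2, #3).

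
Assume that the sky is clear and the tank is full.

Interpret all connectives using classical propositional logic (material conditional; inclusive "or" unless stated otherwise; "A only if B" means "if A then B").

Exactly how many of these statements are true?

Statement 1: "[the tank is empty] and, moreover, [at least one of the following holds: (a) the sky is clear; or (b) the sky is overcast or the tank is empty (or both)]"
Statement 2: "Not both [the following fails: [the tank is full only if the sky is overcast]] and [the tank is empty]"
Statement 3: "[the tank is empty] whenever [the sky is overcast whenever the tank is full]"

Let G = "the tank is full" (T), Q = "the sky is overcast" (F).

Statement 1: Formalization: ~G & (~Q | (Q | ~G))

~G = ~T = F
~Q = ~F = T
~G = ~T = F
Q | ~G = F | F = F
~Q | (Q | ~G) = T | F = T
~G & (~Q | (Q | ~G)) = F & T = F
Hence Statement 1 is false.

Statement 2: In symbols: ~(G -> Q) nand ~G

G -> Q = T -> F = F
~(G -> Q) = ~F = T
~G = ~T = F
~(G -> Q) nand ~G = T nand F = T
So Statement 2 is true.

Statement 3: This is (G -> Q) -> ~G.

G -> Q = T -> F = F
~G = ~T = F
(G -> Q) -> ~G = F -> F = T
Hence Statement 3 is true.

2 of the 3 statements are true (Statement 2, Statement 3).

2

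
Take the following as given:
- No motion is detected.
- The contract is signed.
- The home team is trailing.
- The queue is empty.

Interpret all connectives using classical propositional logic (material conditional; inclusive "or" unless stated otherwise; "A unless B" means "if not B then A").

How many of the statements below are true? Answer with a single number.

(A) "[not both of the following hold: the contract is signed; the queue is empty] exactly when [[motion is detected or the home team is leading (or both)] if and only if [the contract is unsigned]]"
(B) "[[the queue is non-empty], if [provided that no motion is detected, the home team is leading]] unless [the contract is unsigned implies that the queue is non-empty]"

Let Q = "the contract is signed" (True), S = "the queue is empty" (True), P = "motion is detected" (False), R = "the home team is leading" (False).

(A): In symbols: (Q nand S) iff ((P or R) iff not Q)

Q nand S = True nand True = False
P or R = False or False = False
not Q = not True = False
(P or R) iff not Q = False iff False = True
(Q nand S) iff ((P or R) iff not Q) = False iff True = False
Thus (A) is false.

(B): Parsed as ((not P -> R) -> not S) or (not Q -> not S)

not P = not False = True
not P -> R = True -> False = False
not S = not True = False
(not P -> R) -> not S = False -> False = True
not Q = not True = False
not S = not True = False
not Q -> not S = False -> False = True
((not P -> R) -> not S) or (not Q -> not S) = True or True = True
So (B) is true.

True statements: 1 ((B)).

1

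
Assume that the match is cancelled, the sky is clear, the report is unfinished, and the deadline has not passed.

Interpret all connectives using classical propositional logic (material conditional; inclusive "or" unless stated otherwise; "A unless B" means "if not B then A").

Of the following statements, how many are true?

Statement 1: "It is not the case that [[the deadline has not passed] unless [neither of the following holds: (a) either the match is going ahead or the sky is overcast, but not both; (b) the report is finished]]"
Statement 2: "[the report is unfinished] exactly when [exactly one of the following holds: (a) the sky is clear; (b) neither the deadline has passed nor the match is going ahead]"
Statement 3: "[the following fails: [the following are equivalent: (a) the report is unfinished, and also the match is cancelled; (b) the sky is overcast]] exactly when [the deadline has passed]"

Let H = "the deadline has passed" (False), S = "the match is cancelled" (True), D = "the sky is overcast" (False), W = "the report is finished" (False).

Statement 1: Formalization: not (not H or ((not S xor D) nor W))

not H = not False = True
not S = not True = False
not S xor D = False xor False = False
(not S xor D) nor W = False nor False = True
not H or ((not S xor D) nor W) = True or True = True
not (not H or ((not S xor D) nor W)) = not True = False
Thus Statement 1 is false.

Statement 2: In symbols: not W iff (not D xor (H nor not S))

not W = not False = True
not D = not False = True
not S = not True = False
H nor not S = False nor False = True
not D xor (H nor not S) = True xor True = False
not W iff (not D xor (H nor not S)) = True iff False = False
Thus Statement 2 is false.

Statement 3: This is not ((not W and S) iff D) iff H.

not W = not False = True
not W and S = True and True = True
(not W and S) iff D = True iff False = False
not ((not W and S) iff D) = not False = True
not ((not W and S) iff D) iff H = True iff False = False
Thus Statement 3 is false.

Count: 0.

0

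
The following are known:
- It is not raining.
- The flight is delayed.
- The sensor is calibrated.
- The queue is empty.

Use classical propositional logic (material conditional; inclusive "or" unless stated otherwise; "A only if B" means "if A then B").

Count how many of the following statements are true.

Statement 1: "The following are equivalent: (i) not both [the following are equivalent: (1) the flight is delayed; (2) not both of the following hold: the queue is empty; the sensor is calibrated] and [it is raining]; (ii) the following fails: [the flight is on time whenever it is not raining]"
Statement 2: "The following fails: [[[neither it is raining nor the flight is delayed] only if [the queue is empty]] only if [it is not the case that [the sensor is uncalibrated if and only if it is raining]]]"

Let Q = "the flight is delayed" (True), S = "the queue is empty" (True), R = "the sensor is calibrated" (True), P = "it is raining" (False).

Statement 1: Formalization: ((Q iff (S nand R)) nand P) iff not (not P -> not Q)

S nand R = True nand True = False
Q iff (S nand R) = True iff False = False
(Q iff (S nand R)) nand P = False nand False = True
not P = not False = True
not Q = not True = False
not P -> not Q = True -> False = False
not (not P -> not Q) = not False = True
((Q iff (S nand R)) nand P) iff not (not P -> not Q) = True iff True = True
So Statement 1 is true.

Statement 2: In symbols: not (((P nor Q) -> S) -> not (not R iff P))

P nor Q = False nor True = False
(P nor Q) -> S = False -> True = True
not R = not True = False
not R iff P = False iff False = True
not (not R iff P) = not True = False
((P nor Q) -> S) -> not (not R iff P) = True -> False = False
not (((P nor Q) -> S) -> not (not R iff P)) = not False = True
So Statement 2 is true.

True statements: 2 (Statement 1, Statement 2).

2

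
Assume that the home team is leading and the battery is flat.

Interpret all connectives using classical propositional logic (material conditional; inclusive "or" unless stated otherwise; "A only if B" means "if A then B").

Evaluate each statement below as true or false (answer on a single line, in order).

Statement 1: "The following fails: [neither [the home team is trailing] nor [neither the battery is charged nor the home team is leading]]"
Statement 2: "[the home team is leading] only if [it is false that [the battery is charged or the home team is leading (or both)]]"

Let P = "the home team is leading" (T), Q = "the battery is charged" (F).

Statement 1: Formalization: ~(~P nor (Q nor P))

~P = ~T = F
Q nor P = F nor T = F
~P nor (Q nor P) = F nor F = T
~(~P nor (Q nor P)) = ~T = F
Hence Statement 1 is false.

Statement 2: This is P -> ~(Q | P).

Q | P = F | T = T
~(Q | P) = ~T = F
P -> ~(Q | P) = T -> F = F
Hence Statement 2 is false.

Statement 1 false, Statement 2 false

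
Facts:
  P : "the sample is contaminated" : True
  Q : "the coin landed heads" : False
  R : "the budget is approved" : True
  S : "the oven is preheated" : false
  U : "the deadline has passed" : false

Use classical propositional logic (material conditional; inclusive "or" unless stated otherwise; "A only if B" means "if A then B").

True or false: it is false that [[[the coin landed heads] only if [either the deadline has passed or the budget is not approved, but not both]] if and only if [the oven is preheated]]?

Values: Q=False, U=False, R=True, S=False.
In symbols: not ((Q -> (U xor not R)) iff S)

not R = not True = False
U xor not R = False xor False = False
Q -> (U xor not R) = False -> False = True
(Q -> (U xor not R)) iff S = True iff False = False
not ((Q -> (U xor not R)) iff S) = not False = True

True.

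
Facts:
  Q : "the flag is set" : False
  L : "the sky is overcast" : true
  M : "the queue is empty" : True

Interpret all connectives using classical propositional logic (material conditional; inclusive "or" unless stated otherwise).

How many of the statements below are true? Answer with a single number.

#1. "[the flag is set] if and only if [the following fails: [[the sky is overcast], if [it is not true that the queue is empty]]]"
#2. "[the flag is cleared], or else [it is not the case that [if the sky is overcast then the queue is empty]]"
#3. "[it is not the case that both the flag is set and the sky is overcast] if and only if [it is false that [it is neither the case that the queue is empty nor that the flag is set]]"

#1: Formalization: Q ↔ ¬(¬M → L)

¬M = ¬T = F
¬M → L = F → T = T
¬(¬M → L) = ¬T = F
Q ↔ ¬(¬M → L) = F ↔ F = T
Hence #1 is true.

#2: Parsed as ¬Q ∨ ¬(L → M)

¬Q = ¬F = T
L → M = T → T = T
¬(L → M) = ¬T = F
¬Q ∨ ¬(L → M) = T ∨ F = T
Thus #2 is true.

#3: Parsed as (Q ↑ L) ↔ ¬(M ↓ Q)

Q ↑ L = F ↑ T = T
M ↓ Q = T ↓ F = F
¬(M ↓ Q) = ¬F = T
(Q ↑ L) ↔ ¬(M ↓ Q) = T ↔ T = T
Thus #3 is true.

True statements: 3.

3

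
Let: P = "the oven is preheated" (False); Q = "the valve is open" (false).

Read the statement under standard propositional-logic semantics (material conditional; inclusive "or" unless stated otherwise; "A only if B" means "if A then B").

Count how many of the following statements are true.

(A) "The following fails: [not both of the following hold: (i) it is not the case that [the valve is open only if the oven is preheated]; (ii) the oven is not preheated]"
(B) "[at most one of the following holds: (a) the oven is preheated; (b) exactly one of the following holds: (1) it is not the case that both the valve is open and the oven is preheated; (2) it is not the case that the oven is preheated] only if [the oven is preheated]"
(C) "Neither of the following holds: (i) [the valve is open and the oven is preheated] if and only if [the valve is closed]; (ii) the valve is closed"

0

(A): This is ~(~(Q -> P) nand ~P).

Q -> P = F -> F = T
~(Q -> P) = ~T = F
~P = ~F = T
~(Q -> P) nand ~P = F nand T = T
~(~(Q -> P) nand ~P) = ~T = F
So (A) is false.

(B): Parsed as (P nand ((Q nand P) xor ~P)) -> P

Q nand P = F nand F = T
~P = ~F = T
(Q nand P) xor ~P = T xor T = F
P nand ((Q nand P) xor ~P) = F nand F = T
(P nand ((Q nand P) xor ~P)) -> P = T -> F = F
So (B) is false.

(C): In symbols: ((Q & P) <-> ~Q) nor ~Q

Q & P = F & F = F
~Q = ~F = T
(Q & P) <-> ~Q = F <-> T = F
~Q = ~F = T
((Q & P) <-> ~Q) nor ~Q = F nor T = F
Hence (C) is false.

0 of the 3 statements are true (none).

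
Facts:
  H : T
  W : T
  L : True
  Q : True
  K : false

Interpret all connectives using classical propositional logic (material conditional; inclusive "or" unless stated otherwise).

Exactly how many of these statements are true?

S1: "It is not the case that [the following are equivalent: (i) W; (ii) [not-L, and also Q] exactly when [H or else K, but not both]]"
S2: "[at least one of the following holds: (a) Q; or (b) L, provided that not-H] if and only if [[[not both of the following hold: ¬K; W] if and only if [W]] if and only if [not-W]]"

S1: Parsed as ¬(W ↔ ((¬L ∧ Q) ↔ (H ⊕ K)))

¬L = ¬T = F
¬L ∧ Q = F ∧ T = F
H ⊕ K = T ⊕ F = T
(¬L ∧ Q) ↔ (H ⊕ K) = F ↔ T = F
W ↔ ((¬L ∧ Q) ↔ (H ⊕ K)) = T ↔ F = F
¬(W ↔ ((¬L ∧ Q) ↔ (H ⊕ K))) = ¬F = T
Thus S1 is true.

S2: This is (Q ∨ (¬H → L)) ↔ (((¬K ↑ W) ↔ W) ↔ ¬W).

¬H = ¬T = F
¬H → L = F → T = T
Q ∨ (¬H → L) = T ∨ T = T
¬K = ¬F = T
¬K ↑ W = T ↑ T = F
(¬K ↑ W) ↔ W = F ↔ T = F
¬W = ¬T = F
((¬K ↑ W) ↔ W) ↔ ¬W = F ↔ F = T
(Q ∨ (¬H → L)) ↔ (((¬K ↑ W) ↔ W) ↔ ¬W) = T ↔ T = T
So S2 is true.

2 of the 2 statements are true.

2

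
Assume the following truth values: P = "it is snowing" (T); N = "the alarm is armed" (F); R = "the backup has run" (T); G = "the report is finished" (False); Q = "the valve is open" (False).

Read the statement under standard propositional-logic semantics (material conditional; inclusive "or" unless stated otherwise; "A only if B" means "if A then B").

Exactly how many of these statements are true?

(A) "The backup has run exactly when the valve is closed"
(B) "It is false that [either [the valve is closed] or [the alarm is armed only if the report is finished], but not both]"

(A): In symbols: R ↔ ¬Q

¬Q = ¬F = T
R ↔ ¬Q = T ↔ T = T
Hence (A) is true.

(B): In symbols: ¬(¬Q ⊕ (N → G))

¬Q = ¬F = T
N → G = F → F = T
¬Q ⊕ (N → G) = T ⊕ T = F
¬(¬Q ⊕ (N → G)) = ¬F = T
Hence (B) is true.

True statements: 2.

2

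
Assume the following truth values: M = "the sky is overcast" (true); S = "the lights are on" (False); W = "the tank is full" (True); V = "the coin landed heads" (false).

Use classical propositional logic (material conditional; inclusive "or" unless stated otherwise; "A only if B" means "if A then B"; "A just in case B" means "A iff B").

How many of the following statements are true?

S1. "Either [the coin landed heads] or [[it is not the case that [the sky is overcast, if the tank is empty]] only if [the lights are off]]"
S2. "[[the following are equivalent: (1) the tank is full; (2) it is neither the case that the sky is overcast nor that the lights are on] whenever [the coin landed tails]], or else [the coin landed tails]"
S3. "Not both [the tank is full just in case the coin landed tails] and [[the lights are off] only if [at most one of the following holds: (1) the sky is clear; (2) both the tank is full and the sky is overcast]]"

S1: This is V ∨ (¬(¬W → M) → ¬S).

¬W = ¬T = F
¬W → M = F → T = T
¬(¬W → M) = ¬T = F
¬S = ¬F = T
¬(¬W → M) → ¬S = F → T = T
V ∨ (¬(¬W → M) → ¬S) = F ∨ T = T
So S1 is true.

S2: This is (¬V → (W ↔ (M ↓ S))) ∨ ¬V.

¬V = ¬F = T
M ↓ S = T ↓ F = F
W ↔ (M ↓ S) = T ↔ F = F
¬V → (W ↔ (M ↓ S)) = T → F = F
¬V = ¬F = T
(¬V → (W ↔ (M ↓ S))) ∨ ¬V = F ∨ T = T
Hence S2 is true.

S3: Parsed as (W ↔ ¬V) ↑ (¬S → (¬M ↑ (W ∧ M)))

¬V = ¬F = T
W ↔ ¬V = T ↔ T = T
¬S = ¬F = T
¬M = ¬T = F
W ∧ M = T ∧ T = T
¬M ↑ (W ∧ M) = F ↑ T = T
¬S → (¬M ↑ (W ∧ M)) = T → T = T
(W ↔ ¬V) ↑ (¬S → (¬M ↑ (W ∧ M))) = T ↑ T = F
So S3 is false.

Count: 2.

2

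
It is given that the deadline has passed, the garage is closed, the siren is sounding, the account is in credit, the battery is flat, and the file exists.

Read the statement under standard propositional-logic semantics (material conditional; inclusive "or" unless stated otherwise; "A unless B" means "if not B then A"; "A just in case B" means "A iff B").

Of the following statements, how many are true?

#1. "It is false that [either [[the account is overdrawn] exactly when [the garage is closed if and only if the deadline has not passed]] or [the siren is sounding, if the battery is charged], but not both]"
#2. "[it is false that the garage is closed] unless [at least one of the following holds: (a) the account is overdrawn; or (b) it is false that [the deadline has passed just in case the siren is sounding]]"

Let L = "the account is overdrawn" (F), W = "the garage is closed" (T), U = "the deadline has passed" (T), Q = "the battery is charged" (F), G = "the siren is sounding" (T).

#1: Formalization: ¬((L ↔ (W ↔ ¬U)) ⊕ (Q → G))

¬U = ¬T = F
W ↔ ¬U = T ↔ F = F
L ↔ (W ↔ ¬U) = F ↔ F = T
Q → G = F → T = T
(L ↔ (W ↔ ¬U)) ⊕ (Q → G) = T ⊕ T = F
¬((L ↔ (W ↔ ¬U)) ⊕ (Q → G)) = ¬F = T
So #1 is true.

#2: This is ¬W ∨ (L ∨ ¬(U ↔ G)).

¬W = ¬T = F
U ↔ G = T ↔ T = T
¬(U ↔ G) = ¬T = F
L ∨ ¬(U ↔ G) = F ∨ F = F
¬W ∨ (L ∨ ¬(U ↔ G)) = F ∨ F = F
Thus #2 is false.

Count: 1.

1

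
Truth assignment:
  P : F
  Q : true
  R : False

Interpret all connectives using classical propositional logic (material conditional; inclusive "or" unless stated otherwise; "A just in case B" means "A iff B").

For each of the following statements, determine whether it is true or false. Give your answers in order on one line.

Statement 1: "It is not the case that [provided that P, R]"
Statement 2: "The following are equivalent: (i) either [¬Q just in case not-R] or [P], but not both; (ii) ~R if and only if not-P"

Statement 1 False, Statement 2 False

Statement 1: Formalization: not (P -> R)

P -> R = False -> False = True
not (P -> R) = not True = False
Thus Statement 1 is false.

Statement 2: This is ((not Q iff not R) xor P) iff (not R iff not P).

not Q = not True = False
not R = not False = True
not Q iff not R = False iff True = False
(not Q iff not R) xor P = False xor False = False
not R = not False = True
not P = not False = True
not R iff not P = True iff True = True
((not Q iff not R) xor P) iff (not R iff not P) = False iff True = False
Hence Statement 2 is false.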